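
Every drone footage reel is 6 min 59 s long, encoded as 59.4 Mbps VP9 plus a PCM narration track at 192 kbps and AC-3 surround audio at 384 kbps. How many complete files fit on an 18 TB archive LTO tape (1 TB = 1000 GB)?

6 min 59 s = 419 s
Audio total: 192 + 384 = 576 kbps = 0.576 Mbps.
Total bitrate: 59.976 Mbps.
Per item: 59.976 Mbps × 419 s = 25,130 Mb = 3,141 MB.
Capacity: 18 TB = 144,000,000 Mb; 5730.22 items → 5730 complete.

5730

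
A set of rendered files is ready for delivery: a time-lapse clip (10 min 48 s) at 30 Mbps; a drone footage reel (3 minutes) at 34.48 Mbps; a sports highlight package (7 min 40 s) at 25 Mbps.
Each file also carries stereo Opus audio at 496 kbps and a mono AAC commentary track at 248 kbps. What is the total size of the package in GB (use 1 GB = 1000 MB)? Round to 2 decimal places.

Audio total: 496 + 248 = 744 kbps = 0.744 Mbps.
time-lapse clip: 30.744 Mbps × 648 s = 19922.1 Mb
drone footage reel: 35.224 Mbps × 180 s = 6340.3 Mb
sports highlight package: 25.744 Mbps × 460 s = 11842.2 Mb
Total: 38104.7 Mb = 4763.1 MB.
= 4.763 GB.

4.76 GB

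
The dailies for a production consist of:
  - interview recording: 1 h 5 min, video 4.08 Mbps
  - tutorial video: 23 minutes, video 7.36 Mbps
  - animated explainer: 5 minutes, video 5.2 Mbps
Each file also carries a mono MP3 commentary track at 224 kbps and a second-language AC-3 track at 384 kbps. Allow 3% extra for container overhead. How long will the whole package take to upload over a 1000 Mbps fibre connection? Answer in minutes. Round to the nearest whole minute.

1 minutes

Audio total: 224 + 384 = 608 kbps = 0.608 Mbps.
interview recording: 4.688 Mbps × 3900 s × 1.03 = 18831.7 Mb
tutorial video: 7.968 Mbps × 1380 s × 1.03 = 11325.7 Mb
animated explainer: 5.808 Mbps × 300 s × 1.03 = 1794.7 Mb
Total: 31952.1 Mb = 3994.0 MB.
At 1000 Mbps: 31952.1 / 1000 = 32 s ≈ 0.533 minutes.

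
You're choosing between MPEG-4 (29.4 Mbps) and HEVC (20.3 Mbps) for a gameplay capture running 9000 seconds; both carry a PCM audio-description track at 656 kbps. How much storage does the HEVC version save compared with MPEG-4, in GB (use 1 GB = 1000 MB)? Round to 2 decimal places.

10.24 GB

Audio: 656 kbps = 0.656 Mbps.
MPEG-4: 30.056 Mbps × 9000 s = 270504.0 Mb = 33.813 GB.
HEVC: 20.956 Mbps × 9000 s = 188604.0 Mb = 23.576 GB.
Saving: 33.813 − 23.576 = 10.238 GB.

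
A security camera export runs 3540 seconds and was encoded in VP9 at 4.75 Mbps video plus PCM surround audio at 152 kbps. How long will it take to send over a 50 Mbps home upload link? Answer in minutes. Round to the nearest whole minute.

6 minutes

Audio: 152 kbps = 0.152 Mbps.
Total bitrate: 4.902 Mbps.
File: 4.902 Mbps × 3540 s = 17353.1 Mb.
At 50 Mbps: 17353.1 / 50 = 347.1 s ≈ 5.78 minutes.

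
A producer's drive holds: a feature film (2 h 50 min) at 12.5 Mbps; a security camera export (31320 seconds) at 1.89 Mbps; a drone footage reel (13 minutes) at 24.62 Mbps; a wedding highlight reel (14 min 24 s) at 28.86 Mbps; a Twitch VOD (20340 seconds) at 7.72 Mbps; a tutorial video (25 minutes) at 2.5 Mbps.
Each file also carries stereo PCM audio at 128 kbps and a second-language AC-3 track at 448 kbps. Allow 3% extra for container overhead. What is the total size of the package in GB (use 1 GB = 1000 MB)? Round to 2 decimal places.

55.24 GB

Audio total: 128 + 448 = 576 kbps = 0.576 Mbps.
feature film: 13.076 Mbps × 10200 s × 1.03 = 137376.5 Mb
security camera export: 2.466 Mbps × 31320 s × 1.03 = 79552.2 Mb
drone footage reel: 25.196 Mbps × 780 s × 1.03 = 20242.5 Mb
wedding highlight reel: 29.436 Mbps × 864 s × 1.03 = 26195.7 Mb
Twitch VOD: 8.296 Mbps × 20340 s × 1.03 = 173802.9 Mb
tutorial video: 3.076 Mbps × 1500 s × 1.03 = 4752.4 Mb
Total: 441922.1 Mb = 55240.3 MB.
= 55.24 GB.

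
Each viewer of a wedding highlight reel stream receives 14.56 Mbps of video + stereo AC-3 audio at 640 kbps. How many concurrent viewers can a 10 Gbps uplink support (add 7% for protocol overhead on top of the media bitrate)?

614

Audio: 640 kbps = 0.640 Mbps.
Per-viewer media rate: 15.200 Mbps.
On the wire with 7% overhead: 16.264 Mbps.
10 Gbps = 10,000 Mbps; 10,000 / 16.264 = 614.85 → 614 viewers.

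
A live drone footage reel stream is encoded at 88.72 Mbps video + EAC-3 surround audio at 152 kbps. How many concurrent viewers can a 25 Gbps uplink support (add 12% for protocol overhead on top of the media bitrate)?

Audio: 152 kbps = 0.152 Mbps.
Per-viewer media rate: 88.872 Mbps.
On the wire with 12% overhead: 99.537 Mbps.
25 Gbps = 25,000 Mbps; 25,000 / 99.537 = 251.16 → 251 viewers.

251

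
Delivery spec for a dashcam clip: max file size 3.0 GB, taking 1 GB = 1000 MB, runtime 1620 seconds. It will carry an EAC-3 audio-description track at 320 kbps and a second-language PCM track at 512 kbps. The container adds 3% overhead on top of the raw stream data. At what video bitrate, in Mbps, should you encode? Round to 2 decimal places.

Budget: 3.0 GB = 24000.0 Mb.
Stream payload after overhead: 24000.0 / 1.03 = 23301.0 Mb.
Total bitrate budget: 23301.0 Mb / 1620 s = 14.383 Mbps.
Audio total: 320 + 512 = 832 kbps = 0.832 Mbps.
Video: 14.383 − 0.832 = 13.551 Mbps.

13.55 Mbps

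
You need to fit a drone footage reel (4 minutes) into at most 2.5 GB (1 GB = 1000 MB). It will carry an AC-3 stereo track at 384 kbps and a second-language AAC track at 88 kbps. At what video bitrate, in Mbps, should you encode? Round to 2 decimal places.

Budget: 2.5 GB = 20000.0 Mb.
4 min = 240 s
Total bitrate budget: 20000.0 Mb / 240 s = 83.333 Mbps.
Audio total: 384 + 88 = 472 kbps = 0.472 Mbps.
Video: 83.333 − 0.472 = 82.861 Mbps.

82.86 Mbps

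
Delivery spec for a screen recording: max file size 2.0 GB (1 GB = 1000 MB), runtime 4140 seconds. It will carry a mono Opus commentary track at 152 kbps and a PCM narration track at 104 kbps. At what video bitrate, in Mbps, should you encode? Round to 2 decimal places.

3.61 Mbps

Budget: 2.0 GB = 16000.0 Mb.
Total bitrate budget: 16000.0 Mb / 4140 s = 3.865 Mbps.
Audio total: 152 + 104 = 256 kbps = 0.256 Mbps.
Video: 3.865 − 0.256 = 3.609 Mbps.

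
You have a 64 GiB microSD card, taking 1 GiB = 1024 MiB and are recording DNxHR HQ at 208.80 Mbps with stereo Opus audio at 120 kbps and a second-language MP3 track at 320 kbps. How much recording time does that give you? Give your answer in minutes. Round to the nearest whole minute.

Audio total: 120 + 320 = 440 kbps = 0.440 Mbps.
Total bitrate: 208.80 + 0.440 = 209.240 Mbps.
Capacity: 64 GiB = 549,756 Mb.
Recording time: 549,756 / 209.240 = 2,627 s ≈ 43.8 minutes.

44 minutes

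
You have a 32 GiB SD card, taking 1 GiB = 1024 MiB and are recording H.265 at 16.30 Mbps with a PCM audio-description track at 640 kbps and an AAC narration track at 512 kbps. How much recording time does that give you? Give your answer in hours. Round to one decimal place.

Audio total: 640 + 512 = 1152 kbps = 1.152 Mbps.
Total bitrate: 16.30 + 1.152 = 17.452 Mbps.
Capacity: 32 GiB = 274,878 Mb.
Recording time: 274,878 / 17.452 = 15,751 s ≈ 4.38 hours.

4.4 hours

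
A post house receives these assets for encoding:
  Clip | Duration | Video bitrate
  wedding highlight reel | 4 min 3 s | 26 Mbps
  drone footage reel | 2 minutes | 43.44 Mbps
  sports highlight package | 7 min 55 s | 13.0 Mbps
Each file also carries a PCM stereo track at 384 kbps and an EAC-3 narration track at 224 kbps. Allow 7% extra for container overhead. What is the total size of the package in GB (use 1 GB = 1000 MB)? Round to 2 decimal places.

Audio total: 384 + 224 = 608 kbps = 0.608 Mbps.
wedding highlight reel: 26.608 Mbps × 243 s × 1.07 = 6918.3 Mb
drone footage reel: 44.048 Mbps × 120 s × 1.07 = 5655.8 Mb
sports highlight package: 13.608 Mbps × 475 s × 1.07 = 6916.3 Mb
Total: 19490.4 Mb = 2436.3 MB.
= 2.436 GB.

2.44 GB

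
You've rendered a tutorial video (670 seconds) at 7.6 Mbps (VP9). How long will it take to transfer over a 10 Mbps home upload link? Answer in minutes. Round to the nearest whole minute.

File: 7.600 Mbps × 670 s = 5092.0 Mb.
At 10 Mbps: 5092.0 / 10 = 509.2 s ≈ 8.49 minutes.

8 minutes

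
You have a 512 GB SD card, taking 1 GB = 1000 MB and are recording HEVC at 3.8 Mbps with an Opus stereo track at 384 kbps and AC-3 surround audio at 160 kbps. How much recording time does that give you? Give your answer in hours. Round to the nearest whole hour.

Audio total: 384 + 160 = 544 kbps = 0.544 Mbps.
Total bitrate: 3.8 + 0.544 = 4.344 Mbps.
Capacity: 512 GB = 4,096,000 Mb.
Recording time: 4,096,000 / 4.344 = 942,910 s ≈ 262 hours.

262 hours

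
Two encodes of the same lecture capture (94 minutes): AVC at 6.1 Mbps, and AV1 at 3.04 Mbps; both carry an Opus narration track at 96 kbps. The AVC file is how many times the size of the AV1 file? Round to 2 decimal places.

1.98

94 min = 5640 s
Audio: 96 kbps = 0.096 Mbps.
AVC: 6.196 Mbps × 5640 s = 34945.4 Mb = 4.068 GiB.
AV1: 3.136 Mbps × 5640 s = 17687.0 Mb = 2.059 GiB.
Ratio: 4.068 / 2.059 = 1.976.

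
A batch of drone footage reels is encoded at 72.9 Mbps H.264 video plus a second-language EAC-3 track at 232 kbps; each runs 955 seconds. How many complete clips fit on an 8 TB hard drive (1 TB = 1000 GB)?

Audio: 232 kbps = 0.232 Mbps.
Total bitrate: 73.132 Mbps.
Per item: 73.132 Mbps × 955 s = 69,841 Mb = 8,730 MB.
Capacity: 8 TB = 64,000,000 Mb; 916.37 items → 916 complete.

916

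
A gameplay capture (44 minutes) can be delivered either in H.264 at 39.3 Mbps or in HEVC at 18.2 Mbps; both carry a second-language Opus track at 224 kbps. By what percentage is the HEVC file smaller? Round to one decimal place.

44 min = 2640 s
Audio: 224 kbps = 0.224 Mbps.
H.264: 39.524 Mbps × 2640 s = 104343.4 Mb = 12.147 GiB.
HEVC: 18.424 Mbps × 2640 s = 48639.4 Mb = 5.662 GiB.
Reduction: (1 − 5.662/12.147) × 100 = 53.39%.

53.4%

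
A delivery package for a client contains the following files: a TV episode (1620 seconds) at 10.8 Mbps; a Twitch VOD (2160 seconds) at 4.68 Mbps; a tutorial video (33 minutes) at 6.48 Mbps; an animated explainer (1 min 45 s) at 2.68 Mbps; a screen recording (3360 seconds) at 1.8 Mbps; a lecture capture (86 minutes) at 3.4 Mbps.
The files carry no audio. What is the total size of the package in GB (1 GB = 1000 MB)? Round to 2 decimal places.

TV episode: 10.800 Mbps × 1620 s = 17496.0 Mb
Twitch VOD: 4.680 Mbps × 2160 s = 10108.8 Mb
tutorial video: 6.480 Mbps × 1980 s = 12830.4 Mb
animated explainer: 2.680 Mbps × 105 s = 281.4 Mb
screen recording: 1.800 Mbps × 3360 s = 6048.0 Mb
lecture capture: 3.400 Mbps × 5160 s = 17544.0 Mb
Total: 64308.6 Mb = 8038.6 MB.
= 8.039 GB.

8.04 GB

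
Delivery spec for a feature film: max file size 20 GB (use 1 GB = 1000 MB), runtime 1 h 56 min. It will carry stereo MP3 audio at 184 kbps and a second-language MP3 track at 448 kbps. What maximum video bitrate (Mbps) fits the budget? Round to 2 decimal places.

22.36 Mbps

Budget: 20 GB = 160000.0 Mb.
1 h 56 min = 116 min = 6960 s
Total bitrate budget: 160000.0 Mb / 6960 s = 22.989 Mbps.
Audio total: 184 + 448 = 632 kbps = 0.632 Mbps.
Video: 22.989 − 0.632 = 22.357 Mbps.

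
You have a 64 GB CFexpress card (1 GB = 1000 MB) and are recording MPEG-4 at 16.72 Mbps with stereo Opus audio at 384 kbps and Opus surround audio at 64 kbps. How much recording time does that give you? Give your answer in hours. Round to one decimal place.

8.3 hours

Audio total: 384 + 64 = 448 kbps = 0.448 Mbps.
Total bitrate: 16.72 + 0.448 = 17.168 Mbps.
Capacity: 64 GB = 512,000 Mb.
Recording time: 512,000 / 17.168 = 29,823 s ≈ 8.28 hours.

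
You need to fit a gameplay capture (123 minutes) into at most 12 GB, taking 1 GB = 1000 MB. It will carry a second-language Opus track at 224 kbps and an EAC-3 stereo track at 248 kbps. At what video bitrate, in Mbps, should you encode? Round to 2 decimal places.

12.54 Mbps

Budget: 12 GB = 96000.0 Mb.
123 min = 7380 s
Total bitrate budget: 96000.0 Mb / 7380 s = 13.008 Mbps.
Audio total: 224 + 248 = 472 kbps = 0.472 Mbps.
Video: 13.008 − 0.472 = 12.536 Mbps.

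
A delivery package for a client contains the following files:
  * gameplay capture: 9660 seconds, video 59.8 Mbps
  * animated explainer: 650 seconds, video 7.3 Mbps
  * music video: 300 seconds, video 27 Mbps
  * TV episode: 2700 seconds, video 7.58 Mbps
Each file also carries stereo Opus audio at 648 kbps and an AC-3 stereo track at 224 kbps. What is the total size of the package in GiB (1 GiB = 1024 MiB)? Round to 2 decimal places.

72.48 GiB

Audio total: 648 + 224 = 872 kbps = 0.872 Mbps.
gameplay capture: 60.672 Mbps × 9660 s = 586091.5 Mb
animated explainer: 8.172 Mbps × 650 s = 5311.8 Mb
music video: 27.872 Mbps × 300 s = 8361.6 Mb
TV episode: 8.452 Mbps × 2700 s = 22820.4 Mb
Total: 622585.3 Mb = 77823.2 MB.
= 72.48 GiB.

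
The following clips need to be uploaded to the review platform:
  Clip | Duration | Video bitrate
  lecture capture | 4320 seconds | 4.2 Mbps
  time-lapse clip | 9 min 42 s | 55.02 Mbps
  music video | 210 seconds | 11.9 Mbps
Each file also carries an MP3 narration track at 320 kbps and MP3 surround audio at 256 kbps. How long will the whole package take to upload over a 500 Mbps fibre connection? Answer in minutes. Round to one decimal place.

1.9 minutes

Audio total: 320 + 256 = 576 kbps = 0.576 Mbps.
lecture capture: 4.776 Mbps × 4320 s = 20632.3 Mb
time-lapse clip: 55.596 Mbps × 582 s = 32356.9 Mb
music video: 12.476 Mbps × 210 s = 2620.0 Mb
Total: 55609.2 Mb = 6951.1 MB.
At 500 Mbps: 55609.2 / 500 = 111 s ≈ 1.85 minutes.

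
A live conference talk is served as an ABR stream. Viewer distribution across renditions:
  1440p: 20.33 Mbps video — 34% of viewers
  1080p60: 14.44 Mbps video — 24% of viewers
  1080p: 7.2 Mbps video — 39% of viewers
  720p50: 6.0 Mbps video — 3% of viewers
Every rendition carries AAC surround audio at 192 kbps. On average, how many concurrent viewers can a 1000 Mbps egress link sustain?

73

Audio: 192 kbps = 0.192 Mbps.
Average per-viewer bitrate: 0.34×20.522 + 0.24×14.632 + 0.39×7.392 + 0.03×6.192 = 13.558 Mbps.
1000 Mbps = 1,000 Mbps; 1,000 / 13.558 = 73.76 → 73.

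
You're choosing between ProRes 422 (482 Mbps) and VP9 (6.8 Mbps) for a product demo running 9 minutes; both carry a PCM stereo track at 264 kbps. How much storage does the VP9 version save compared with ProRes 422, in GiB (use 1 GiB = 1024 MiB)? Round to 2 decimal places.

9 min = 540 s
Audio: 264 kbps = 0.264 Mbps.
ProRes 422: 482.264 Mbps × 540 s = 260422.6 Mb = 30.317 GiB.
VP9: 7.064 Mbps × 540 s = 3814.6 Mb = 0.444 GiB.
Saving: 30.317 − 0.444 = 29.873 GiB.

29.87 GiB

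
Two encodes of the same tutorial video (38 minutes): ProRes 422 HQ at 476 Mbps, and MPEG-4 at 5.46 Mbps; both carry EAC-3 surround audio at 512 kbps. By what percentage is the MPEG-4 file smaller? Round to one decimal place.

38 min = 2280 s
Audio: 512 kbps = 0.512 Mbps.
ProRes 422 HQ: 476.512 Mbps × 2280 s = 1086447.4 Mb = 135.806 GB.
MPEG-4: 5.972 Mbps × 2280 s = 13616.2 Mb = 1.702 GB.
Reduction: (1 − 1.702/135.806) × 100 = 98.75%.

98.7%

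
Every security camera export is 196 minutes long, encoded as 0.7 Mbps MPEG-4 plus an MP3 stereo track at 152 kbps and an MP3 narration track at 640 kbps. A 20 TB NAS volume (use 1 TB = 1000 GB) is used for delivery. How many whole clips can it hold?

196 min = 11760 s
Audio total: 152 + 640 = 792 kbps = 0.792 Mbps.
Total bitrate: 1.492 Mbps.
Per item: 1.492 Mbps × 11760 s = 17,546 Mb = 2,193 MB.
Capacity: 20 TB = 160,000,000 Mb; 9118.93 items → 9118 complete.

9118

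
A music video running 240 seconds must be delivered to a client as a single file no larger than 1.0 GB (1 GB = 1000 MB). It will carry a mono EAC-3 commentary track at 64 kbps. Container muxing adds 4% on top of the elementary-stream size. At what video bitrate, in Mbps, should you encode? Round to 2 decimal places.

31.99 Mbps

Budget: 1.0 GB = 8000.0 Mb.
Stream payload after overhead: 8000.0 / 1.04 = 7692.3 Mb.
Total bitrate budget: 7692.3 Mb / 240 s = 32.051 Mbps.
Audio: 64 kbps = 0.064 Mbps.
Video: 32.051 − 0.064 = 31.987 Mbps.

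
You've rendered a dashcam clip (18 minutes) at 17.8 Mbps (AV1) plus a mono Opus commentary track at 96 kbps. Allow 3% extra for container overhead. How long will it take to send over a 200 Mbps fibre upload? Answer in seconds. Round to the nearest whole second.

100 seconds

18 min = 1080 s
Audio: 96 kbps = 0.096 Mbps.
Total bitrate: 17.896 Mbps.
File: 17.896 Mbps × 1080 s = 19327.7 Mb.
With 3% container overhead: ×1.03. → 19907.5 Mb.
At 200 Mbps: 19907.5 / 200 = 99.5 s ≈ 99.5 seconds.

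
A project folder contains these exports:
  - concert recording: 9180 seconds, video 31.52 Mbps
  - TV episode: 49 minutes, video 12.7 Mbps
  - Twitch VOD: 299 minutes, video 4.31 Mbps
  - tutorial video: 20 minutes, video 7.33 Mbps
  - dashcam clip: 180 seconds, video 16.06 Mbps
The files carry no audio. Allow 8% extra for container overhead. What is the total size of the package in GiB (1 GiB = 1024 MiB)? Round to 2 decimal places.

52.27 GiB

concert recording: 31.520 Mbps × 9180 s × 1.08 = 312501.9 Mb
TV episode: 12.700 Mbps × 2940 s × 1.08 = 40325.0 Mb
Twitch VOD: 4.310 Mbps × 17940 s × 1.08 = 83507.1 Mb
tutorial video: 7.330 Mbps × 1200 s × 1.08 = 9499.7 Mb
dashcam clip: 16.060 Mbps × 180 s × 1.08 = 3122.1 Mb
Total: 448955.8 Mb = 56119.5 MB.
= 52.27 GiB.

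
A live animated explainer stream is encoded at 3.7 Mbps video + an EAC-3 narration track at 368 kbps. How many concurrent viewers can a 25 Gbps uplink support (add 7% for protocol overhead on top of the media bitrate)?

5743

Audio: 368 kbps = 0.368 Mbps.
Per-viewer media rate: 4.068 Mbps.
On the wire with 7% overhead: 4.353 Mbps.
25 Gbps = 25,000 Mbps; 25,000 / 4.353 = 5743.48 → 5743 viewers.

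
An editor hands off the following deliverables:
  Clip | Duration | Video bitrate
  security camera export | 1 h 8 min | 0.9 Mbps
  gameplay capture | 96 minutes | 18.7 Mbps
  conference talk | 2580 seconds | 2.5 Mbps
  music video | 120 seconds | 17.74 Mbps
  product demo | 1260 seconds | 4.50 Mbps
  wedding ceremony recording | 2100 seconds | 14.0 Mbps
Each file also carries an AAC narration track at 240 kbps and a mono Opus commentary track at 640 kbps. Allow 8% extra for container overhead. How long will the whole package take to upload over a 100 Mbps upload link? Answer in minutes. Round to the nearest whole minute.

Audio total: 240 + 640 = 880 kbps = 0.880 Mbps.
security camera export: 1.780 Mbps × 4080 s × 1.08 = 7843.4 Mb
gameplay capture: 19.580 Mbps × 5760 s × 1.08 = 121803.3 Mb
conference talk: 3.380 Mbps × 2580 s × 1.08 = 9418.0 Mb
music video: 18.620 Mbps × 120 s × 1.08 = 2413.2 Mb
product demo: 5.380 Mbps × 1260 s × 1.08 = 7321.1 Mb
wedding ceremony recording: 14.880 Mbps × 2100 s × 1.08 = 33747.8 Mb
Total: 182546.8 Mb = 22818.3 MB.
At 100 Mbps: 182546.8 / 100 = 1825 s ≈ 30.4 minutes.

30 minutes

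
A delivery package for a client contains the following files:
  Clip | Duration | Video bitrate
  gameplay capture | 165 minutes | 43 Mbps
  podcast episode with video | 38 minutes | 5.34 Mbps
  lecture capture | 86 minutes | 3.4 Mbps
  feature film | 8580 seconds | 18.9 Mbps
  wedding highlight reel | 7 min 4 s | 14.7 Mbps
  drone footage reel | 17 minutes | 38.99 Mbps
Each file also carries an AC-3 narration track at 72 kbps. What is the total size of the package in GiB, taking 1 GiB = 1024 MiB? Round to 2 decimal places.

77.48 GiB

Audio: 72 kbps = 0.072 Mbps.
gameplay capture: 43.072 Mbps × 9900 s = 426412.8 Mb
podcast episode with video: 5.412 Mbps × 2280 s = 12339.4 Mb
lecture capture: 3.472 Mbps × 5160 s = 17915.5 Mb
feature film: 18.972 Mbps × 8580 s = 162779.8 Mb
wedding highlight reel: 14.772 Mbps × 424 s = 6263.3 Mb
drone footage reel: 39.062 Mbps × 1020 s = 39843.2 Mb
Total: 665554.0 Mb = 83194.3 MB.
= 77.48 GiB.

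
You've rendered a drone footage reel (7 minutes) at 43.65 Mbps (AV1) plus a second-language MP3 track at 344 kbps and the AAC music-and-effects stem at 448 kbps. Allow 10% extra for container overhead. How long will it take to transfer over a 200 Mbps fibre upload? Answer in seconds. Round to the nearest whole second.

103 seconds

7 min = 420 s
Audio total: 344 + 448 = 792 kbps = 0.792 Mbps.
Total bitrate: 44.442 Mbps.
File: 44.442 Mbps × 420 s = 18665.6 Mb.
With 10% container overhead: ×1.10. → 20532.2 Mb.
At 200 Mbps: 20532.2 / 200 = 102.7 s ≈ 103 seconds.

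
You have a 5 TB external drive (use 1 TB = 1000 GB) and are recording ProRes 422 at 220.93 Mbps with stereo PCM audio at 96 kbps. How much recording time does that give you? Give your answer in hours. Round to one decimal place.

50.3 hours

Audio: 96 kbps = 0.096 Mbps.
Total bitrate: 220.93 + 0.096 = 221.026 Mbps.
Capacity: 5 TB = 40,000,000 Mb.
Recording time: 40,000,000 / 221.026 = 180,974 s ≈ 50.3 hours.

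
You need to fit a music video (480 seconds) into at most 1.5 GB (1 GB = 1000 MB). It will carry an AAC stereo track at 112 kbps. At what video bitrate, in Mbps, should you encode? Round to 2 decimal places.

24.89 Mbps

Budget: 1.5 GB = 12000.0 Mb.
Total bitrate budget: 12000.0 Mb / 480 s = 25.000 Mbps.
Audio: 112 kbps = 0.112 Mbps.
Video: 25.000 − 0.112 = 24.888 Mbps.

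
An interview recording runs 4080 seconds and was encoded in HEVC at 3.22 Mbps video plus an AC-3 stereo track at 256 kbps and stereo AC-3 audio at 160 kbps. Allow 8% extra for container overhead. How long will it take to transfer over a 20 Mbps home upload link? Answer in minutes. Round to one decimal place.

Audio total: 256 + 160 = 416 kbps = 0.416 Mbps.
Total bitrate: 3.636 Mbps.
File: 3.636 Mbps × 4080 s = 14834.9 Mb.
With 8% container overhead: ×1.08. → 16021.7 Mb.
At 20 Mbps: 16021.7 / 20 = 801.1 s ≈ 13.4 minutes.

13.4 minutes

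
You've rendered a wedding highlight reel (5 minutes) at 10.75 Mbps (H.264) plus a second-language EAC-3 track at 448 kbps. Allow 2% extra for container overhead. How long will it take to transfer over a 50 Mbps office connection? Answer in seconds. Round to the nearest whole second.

69 seconds

5 min = 300 s
Audio: 448 kbps = 0.448 Mbps.
Total bitrate: 11.198 Mbps.
File: 11.198 Mbps × 300 s = 3359.4 Mb.
With 2% container overhead: ×1.02. → 3426.6 Mb.
At 50 Mbps: 3426.6 / 50 = 68.5 s ≈ 68.5 seconds.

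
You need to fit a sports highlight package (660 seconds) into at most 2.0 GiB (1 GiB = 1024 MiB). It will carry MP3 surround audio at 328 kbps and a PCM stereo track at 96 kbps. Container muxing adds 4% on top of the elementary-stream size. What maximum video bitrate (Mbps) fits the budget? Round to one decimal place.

Budget: 2.0 GiB = 17179.9 Mb.
Stream payload after overhead: 17179.9 / 1.04 = 16519.1 Mb.
Total bitrate budget: 16519.1 Mb / 660 s = 25.029 Mbps.
Audio total: 328 + 96 = 424 kbps = 0.424 Mbps.
Video: 25.029 − 0.424 = 24.605 Mbps.

24.6 Mbps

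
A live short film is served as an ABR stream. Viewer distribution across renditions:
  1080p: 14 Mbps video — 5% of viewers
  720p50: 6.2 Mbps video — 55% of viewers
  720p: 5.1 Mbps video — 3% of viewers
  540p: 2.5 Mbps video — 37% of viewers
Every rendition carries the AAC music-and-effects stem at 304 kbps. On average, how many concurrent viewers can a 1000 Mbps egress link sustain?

182

Audio: 304 kbps = 0.304 Mbps.
Average per-viewer bitrate: 0.05×14.304 + 0.55×6.504 + 0.03×5.404 + 0.37×2.804 = 5.492 Mbps.
1000 Mbps = 1,000 Mbps; 1,000 / 5.492 = 182.08 → 182.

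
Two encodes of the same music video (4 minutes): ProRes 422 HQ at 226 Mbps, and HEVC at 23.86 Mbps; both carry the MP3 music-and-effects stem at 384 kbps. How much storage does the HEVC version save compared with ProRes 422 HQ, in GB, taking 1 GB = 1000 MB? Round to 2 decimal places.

6.06 GB

4 min = 240 s
Audio: 384 kbps = 0.384 Mbps.
ProRes 422 HQ: 226.384 Mbps × 240 s = 54332.2 Mb = 6.792 GB.
HEVC: 24.244 Mbps × 240 s = 5818.6 Mb = 0.727 GB.
Saving: 6.792 − 0.727 = 6.064 GB.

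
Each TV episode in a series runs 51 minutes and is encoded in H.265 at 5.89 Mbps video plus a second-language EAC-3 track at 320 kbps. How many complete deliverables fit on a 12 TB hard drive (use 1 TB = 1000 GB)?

51 min = 3060 s
Audio: 320 kbps = 0.320 Mbps.
Total bitrate: 6.210 Mbps.
Per item: 6.210 Mbps × 3060 s = 19,003 Mb = 2,375 MB.
Capacity: 12 TB = 96,000,000 Mb; 5051.94 items → 5051 complete.

5051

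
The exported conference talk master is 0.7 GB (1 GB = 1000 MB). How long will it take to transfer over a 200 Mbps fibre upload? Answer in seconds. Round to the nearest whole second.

28 seconds

File: 0.7 GB = 5600.0 Mb.
At 200 Mbps: 5600.0 / 200 = 28.0 s ≈ 28 seconds.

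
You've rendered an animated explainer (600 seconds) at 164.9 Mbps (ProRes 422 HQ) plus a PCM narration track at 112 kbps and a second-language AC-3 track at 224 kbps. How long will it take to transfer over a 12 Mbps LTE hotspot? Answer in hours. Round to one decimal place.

2.3 hours

Audio total: 112 + 224 = 336 kbps = 0.336 Mbps.
Total bitrate: 165.236 Mbps.
File: 165.236 Mbps × 600 s = 99141.6 Mb.
At 12 Mbps: 99141.6 / 12 = 8261.8 s ≈ 2.29 hours.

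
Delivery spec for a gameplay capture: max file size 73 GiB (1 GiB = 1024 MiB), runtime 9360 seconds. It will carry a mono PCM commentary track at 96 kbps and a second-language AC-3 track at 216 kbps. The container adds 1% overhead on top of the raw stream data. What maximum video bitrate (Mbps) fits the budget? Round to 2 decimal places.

Budget: 73 GiB = 627065.2 Mb.
Stream payload after overhead: 627065.2 / 1.01 = 620856.7 Mb.
Total bitrate budget: 620856.7 Mb / 9360 s = 66.331 Mbps.
Audio total: 96 + 216 = 312 kbps = 0.312 Mbps.
Video: 66.331 − 0.312 = 66.019 Mbps.

66.02 Mbps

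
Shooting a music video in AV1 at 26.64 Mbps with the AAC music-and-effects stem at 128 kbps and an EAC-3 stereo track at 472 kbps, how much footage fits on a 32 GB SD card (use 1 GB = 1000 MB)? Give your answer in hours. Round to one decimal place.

Audio total: 128 + 472 = 600 kbps = 0.600 Mbps.
Total bitrate: 26.64 + 0.600 = 27.240 Mbps.
Capacity: 32 GB = 256,000 Mb.
Recording time: 256,000 / 27.240 = 9,398 s ≈ 2.61 hours.

2.6 hours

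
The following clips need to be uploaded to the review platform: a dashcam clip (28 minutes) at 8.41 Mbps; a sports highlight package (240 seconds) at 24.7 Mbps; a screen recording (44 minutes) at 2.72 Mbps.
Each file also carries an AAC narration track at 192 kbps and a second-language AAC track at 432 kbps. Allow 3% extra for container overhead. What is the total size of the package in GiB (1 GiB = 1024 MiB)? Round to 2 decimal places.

Audio total: 192 + 432 = 624 kbps = 0.624 Mbps.
dashcam clip: 9.034 Mbps × 1680 s × 1.03 = 15632.4 Mb
sports highlight package: 25.324 Mbps × 240 s × 1.03 = 6260.1 Mb
screen recording: 3.344 Mbps × 2640 s × 1.03 = 9093.0 Mb
Total: 30985.5 Mb = 3873.2 MB.
= 3.607 GiB.

3.61 GiB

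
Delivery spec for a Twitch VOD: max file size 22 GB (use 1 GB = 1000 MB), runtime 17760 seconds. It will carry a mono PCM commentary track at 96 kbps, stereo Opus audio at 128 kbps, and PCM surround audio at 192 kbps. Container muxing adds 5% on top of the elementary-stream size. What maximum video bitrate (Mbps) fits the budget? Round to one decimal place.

9.0 Mbps

Budget: 22 GB = 176000.0 Mb.
Stream payload after overhead: 176000.0 / 1.05 = 167619.0 Mb.
Total bitrate budget: 167619.0 Mb / 17760 s = 9.438 Mbps.
Audio total: 96 + 128 + 192 = 416 kbps = 0.416 Mbps.
Video: 9.438 − 0.416 = 9.022 Mbps.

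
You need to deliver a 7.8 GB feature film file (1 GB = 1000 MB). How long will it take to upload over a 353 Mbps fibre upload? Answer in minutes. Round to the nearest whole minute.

File: 7.8 GB = 62400.0 Mb.
At 353 Mbps: 62400.0 / 353 = 176.8 s ≈ 2.95 minutes.

3 minutes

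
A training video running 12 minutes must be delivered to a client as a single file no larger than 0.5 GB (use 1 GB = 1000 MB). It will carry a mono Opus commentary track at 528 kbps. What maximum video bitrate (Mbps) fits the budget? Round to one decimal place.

Budget: 0.5 GB = 4000.0 Mb.
12 min = 720 s
Total bitrate budget: 4000.0 Mb / 720 s = 5.556 Mbps.
Audio: 528 kbps = 0.528 Mbps.
Video: 5.556 − 0.528 = 5.028 Mbps.

5.0 Mbps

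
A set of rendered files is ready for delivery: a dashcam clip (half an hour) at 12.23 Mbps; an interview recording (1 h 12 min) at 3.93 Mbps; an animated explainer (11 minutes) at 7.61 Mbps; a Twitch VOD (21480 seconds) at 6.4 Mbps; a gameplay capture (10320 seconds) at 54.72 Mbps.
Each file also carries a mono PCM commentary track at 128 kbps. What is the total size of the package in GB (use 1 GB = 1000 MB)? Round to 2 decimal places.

93.89 GB

Audio: 128 kbps = 0.128 Mbps.
dashcam clip: 12.358 Mbps × 1800 s = 22244.4 Mb
interview recording: 4.058 Mbps × 4320 s = 17530.6 Mb
animated explainer: 7.738 Mbps × 660 s = 5107.1 Mb
Twitch VOD: 6.528 Mbps × 21480 s = 140221.4 Mb
gameplay capture: 54.848 Mbps × 10320 s = 566031.4 Mb
Total: 751134.8 Mb = 93891.9 MB.
= 93.89 GB.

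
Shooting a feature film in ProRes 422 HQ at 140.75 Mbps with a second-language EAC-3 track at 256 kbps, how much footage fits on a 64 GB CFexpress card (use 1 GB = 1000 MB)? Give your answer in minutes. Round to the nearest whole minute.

61 minutes

Audio: 256 kbps = 0.256 Mbps.
Total bitrate: 140.75 + 0.256 = 141.006 Mbps.
Capacity: 64 GB = 512,000 Mb.
Recording time: 512,000 / 141.006 = 3,631 s ≈ 60.5 minutes.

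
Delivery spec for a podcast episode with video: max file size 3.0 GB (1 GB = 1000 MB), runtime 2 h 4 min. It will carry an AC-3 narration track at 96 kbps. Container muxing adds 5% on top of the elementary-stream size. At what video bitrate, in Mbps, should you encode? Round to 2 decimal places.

Budget: 3.0 GB = 24000.0 Mb.
Stream payload after overhead: 24000.0 / 1.05 = 22857.1 Mb.
2 h 4 min = 124 min = 7440 s
Total bitrate budget: 22857.1 Mb / 7440 s = 3.072 Mbps.
Audio: 96 kbps = 0.096 Mbps.
Video: 3.072 − 0.096 = 2.976 Mbps.

2.98 Mbps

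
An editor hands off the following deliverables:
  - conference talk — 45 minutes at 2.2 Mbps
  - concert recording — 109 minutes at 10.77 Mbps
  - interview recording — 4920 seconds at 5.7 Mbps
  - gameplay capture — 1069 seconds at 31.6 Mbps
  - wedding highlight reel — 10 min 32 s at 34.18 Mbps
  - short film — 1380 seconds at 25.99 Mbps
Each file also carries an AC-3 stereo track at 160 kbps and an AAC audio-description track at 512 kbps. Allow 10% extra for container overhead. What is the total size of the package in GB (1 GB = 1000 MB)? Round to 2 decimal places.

Audio total: 160 + 512 = 672 kbps = 0.672 Mbps.
conference talk: 2.872 Mbps × 2700 s × 1.10 = 8529.8 Mb
concert recording: 11.442 Mbps × 6540 s × 1.10 = 82313.7 Mb
interview recording: 6.372 Mbps × 4920 s × 1.10 = 34485.3 Mb
gameplay capture: 32.272 Mbps × 1069 s × 1.10 = 37948.6 Mb
wedding highlight reel: 34.852 Mbps × 632 s × 1.10 = 24229.1 Mb
short film: 26.662 Mbps × 1380 s × 1.10 = 40472.9 Mb
Total: 227979.5 Mb = 28497.4 MB.
= 28.50 GB.

28.50 GB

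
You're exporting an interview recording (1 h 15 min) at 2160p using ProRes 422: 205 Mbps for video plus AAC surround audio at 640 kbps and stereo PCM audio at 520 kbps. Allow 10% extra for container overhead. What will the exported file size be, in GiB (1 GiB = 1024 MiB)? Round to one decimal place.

118.8 GiB

1 h 15 min = 75 min = 4500 s
Audio total: 640 + 520 = 1160 kbps = 1.160 Mbps.
Total bitrate: 205 + 1.160 = 206.160 Mbps.
Stream data: 206.160 Mbps × 4500 s = 927720.0 Mb.
With 10% container overhead: ×1.10.
1,020,492 Mb = 127,561,500,000 bytes ÷ 1,073,741,824 = 118.8 GiB.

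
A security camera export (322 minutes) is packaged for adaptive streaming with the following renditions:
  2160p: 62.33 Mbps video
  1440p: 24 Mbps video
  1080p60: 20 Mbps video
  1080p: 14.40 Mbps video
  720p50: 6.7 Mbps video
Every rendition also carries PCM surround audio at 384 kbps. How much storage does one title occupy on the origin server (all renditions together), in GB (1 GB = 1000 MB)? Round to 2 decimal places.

312.38 GB

322 min = 19320 s
Audio: 384 kbps = 0.384 Mbps.
Sum of rendition bitrates: (62.33+0.384) + (24+0.384) + (20+0.384) + (14.40+0.384) + (6.7+0.384) = 129.350 Mbps.
× 19320 s = 2,499,042 Mb = 312,380 MB = 312.4 GB.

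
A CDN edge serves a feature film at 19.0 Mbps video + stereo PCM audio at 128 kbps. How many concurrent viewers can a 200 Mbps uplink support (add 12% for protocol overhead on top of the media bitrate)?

Audio: 128 kbps = 0.128 Mbps.
Per-viewer media rate: 19.128 Mbps.
On the wire with 12% overhead: 21.423 Mbps.
200 Mbps = 200.0 Mbps; 200.0 / 21.423 = 9.34 → 9 viewers.

9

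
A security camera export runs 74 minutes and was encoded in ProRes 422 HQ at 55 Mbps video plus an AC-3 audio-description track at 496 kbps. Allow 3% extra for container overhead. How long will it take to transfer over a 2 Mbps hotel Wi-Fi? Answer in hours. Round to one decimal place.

35.2 hours

74 min = 4440 s
Audio: 496 kbps = 0.496 Mbps.
Total bitrate: 55.496 Mbps.
File: 55.496 Mbps × 4440 s = 246402.2 Mb.
With 3% container overhead: ×1.03. → 253794.3 Mb.
At 2 Mbps: 253794.3 / 2 = 126897.2 s ≈ 35.2 hours.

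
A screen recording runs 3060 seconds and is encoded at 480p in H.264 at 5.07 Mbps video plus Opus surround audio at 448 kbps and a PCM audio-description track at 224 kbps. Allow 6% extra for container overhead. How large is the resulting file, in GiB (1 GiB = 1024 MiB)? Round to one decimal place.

2.2 GiB

Audio total: 448 + 224 = 672 kbps = 0.672 Mbps.
Total bitrate: 5.07 + 0.672 = 5.742 Mbps.
Stream data: 5.742 Mbps × 3060 s = 17570.5 Mb.
With 6% container overhead: ×1.06.
18,625 Mb = 2,328,093,900 bytes ÷ 1,073,741,824 = 2.168 GiB.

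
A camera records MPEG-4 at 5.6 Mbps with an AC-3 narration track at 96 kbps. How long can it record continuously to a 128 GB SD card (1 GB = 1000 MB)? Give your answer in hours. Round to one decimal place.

49.9 hours

Audio: 96 kbps = 0.096 Mbps.
Total bitrate: 5.6 + 0.096 = 5.696 Mbps.
Capacity: 128 GB = 1,024,000 Mb.
Recording time: 1,024,000 / 5.696 = 179,775 s ≈ 49.9 hours.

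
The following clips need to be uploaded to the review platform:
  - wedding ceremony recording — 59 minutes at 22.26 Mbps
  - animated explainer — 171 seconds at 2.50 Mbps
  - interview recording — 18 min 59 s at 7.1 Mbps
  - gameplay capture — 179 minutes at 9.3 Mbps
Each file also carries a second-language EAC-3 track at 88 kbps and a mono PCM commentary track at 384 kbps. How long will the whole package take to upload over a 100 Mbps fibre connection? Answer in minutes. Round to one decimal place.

Audio total: 88 + 384 = 472 kbps = 0.472 Mbps.
wedding ceremony recording: 22.732 Mbps × 3540 s = 80471.3 Mb
animated explainer: 2.972 Mbps × 171 s = 508.2 Mb
interview recording: 7.572 Mbps × 1139 s = 8624.5 Mb
gameplay capture: 9.772 Mbps × 10740 s = 104951.3 Mb
Total: 194555.3 Mb = 24319.4 MB.
At 100 Mbps: 194555.3 / 100 = 1946 s ≈ 32.4 minutes.

32.4 minutes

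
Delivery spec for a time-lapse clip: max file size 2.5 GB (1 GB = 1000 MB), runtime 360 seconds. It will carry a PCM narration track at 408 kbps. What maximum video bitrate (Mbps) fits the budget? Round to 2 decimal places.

Budget: 2.5 GB = 20000.0 Mb.
Total bitrate budget: 20000.0 Mb / 360 s = 55.556 Mbps.
Audio: 408 kbps = 0.408 Mbps.
Video: 55.556 − 0.408 = 55.148 Mbps.

55.15 Mbps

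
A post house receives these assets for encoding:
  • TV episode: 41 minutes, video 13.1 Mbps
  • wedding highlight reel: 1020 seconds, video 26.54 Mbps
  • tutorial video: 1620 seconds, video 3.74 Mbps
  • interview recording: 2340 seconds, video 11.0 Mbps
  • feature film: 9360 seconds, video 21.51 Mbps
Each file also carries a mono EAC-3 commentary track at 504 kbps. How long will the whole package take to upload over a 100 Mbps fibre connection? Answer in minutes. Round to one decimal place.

Audio: 504 kbps = 0.504 Mbps.
TV episode: 13.604 Mbps × 2460 s = 33465.8 Mb
wedding highlight reel: 27.044 Mbps × 1020 s = 27584.9 Mb
tutorial video: 4.244 Mbps × 1620 s = 6875.3 Mb
interview recording: 11.504 Mbps × 2340 s = 26919.4 Mb
feature film: 22.014 Mbps × 9360 s = 206051.0 Mb
Total: 300896.4 Mb = 37612.1 MB.
At 100 Mbps: 300896.4 / 100 = 3009 s ≈ 50.1 minutes.

50.1 minutes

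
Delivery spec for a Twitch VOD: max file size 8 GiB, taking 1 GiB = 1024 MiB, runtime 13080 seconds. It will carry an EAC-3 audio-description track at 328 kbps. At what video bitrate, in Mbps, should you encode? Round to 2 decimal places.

4.93 Mbps

Budget: 8 GiB = 68719.5 Mb.
Total bitrate budget: 68719.5 Mb / 13080 s = 5.254 Mbps.
Audio: 328 kbps = 0.328 Mbps.
Video: 5.254 − 0.328 = 4.926 Mbps.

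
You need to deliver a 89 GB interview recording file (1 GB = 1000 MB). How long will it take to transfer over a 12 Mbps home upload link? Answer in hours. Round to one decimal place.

16.5 hours

File: 89 GB = 712000.0 Mb.
At 12 Mbps: 712000.0 / 12 = 59333.3 s ≈ 16.5 hours.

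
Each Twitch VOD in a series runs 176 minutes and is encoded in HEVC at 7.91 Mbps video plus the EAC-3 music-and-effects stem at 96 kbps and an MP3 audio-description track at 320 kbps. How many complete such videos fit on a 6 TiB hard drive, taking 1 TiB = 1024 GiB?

600

176 min = 10560 s
Audio total: 96 + 320 = 416 kbps = 0.416 Mbps.
Total bitrate: 8.326 Mbps.
Per item: 8.326 Mbps × 10560 s = 87,923 Mb = 10,990 MB.
Capacity: 6 TiB = 52,776,558 Mb; 600.26 items → 600 complete.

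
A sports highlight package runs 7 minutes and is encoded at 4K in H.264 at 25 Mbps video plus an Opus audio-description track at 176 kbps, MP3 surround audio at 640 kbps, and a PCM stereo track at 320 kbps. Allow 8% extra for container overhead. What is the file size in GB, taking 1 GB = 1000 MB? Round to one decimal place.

7 min = 420 s
Audio total: 176 + 640 + 320 = 1136 kbps = 1.136 Mbps.
Total bitrate: 25 + 1.136 = 26.136 Mbps.
Stream data: 26.136 Mbps × 420 s = 10977.1 Mb.
With 8% container overhead: ×1.08.
11,855 Mb ÷ 8 = 1,482 MB → 1.482 GB.

1.5 GB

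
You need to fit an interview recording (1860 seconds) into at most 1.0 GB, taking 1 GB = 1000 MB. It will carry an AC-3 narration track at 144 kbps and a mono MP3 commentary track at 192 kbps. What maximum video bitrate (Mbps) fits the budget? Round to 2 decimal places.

Budget: 1.0 GB = 8000.0 Mb.
Total bitrate budget: 8000.0 Mb / 1860 s = 4.301 Mbps.
Audio total: 144 + 192 = 336 kbps = 0.336 Mbps.
Video: 4.301 − 0.336 = 3.965 Mbps.

3.97 Mbps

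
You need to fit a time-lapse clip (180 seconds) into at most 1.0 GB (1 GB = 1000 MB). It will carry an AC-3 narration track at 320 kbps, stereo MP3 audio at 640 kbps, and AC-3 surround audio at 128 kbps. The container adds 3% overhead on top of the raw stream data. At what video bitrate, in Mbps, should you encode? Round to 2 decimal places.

42.06 Mbps

Budget: 1.0 GB = 8000.0 Mb.
Stream payload after overhead: 8000.0 / 1.03 = 7767.0 Mb.
Total bitrate budget: 7767.0 Mb / 180 s = 43.150 Mbps.
Audio total: 320 + 640 + 128 = 1088 kbps = 1.088 Mbps.
Video: 43.150 − 1.088 = 42.062 Mbps.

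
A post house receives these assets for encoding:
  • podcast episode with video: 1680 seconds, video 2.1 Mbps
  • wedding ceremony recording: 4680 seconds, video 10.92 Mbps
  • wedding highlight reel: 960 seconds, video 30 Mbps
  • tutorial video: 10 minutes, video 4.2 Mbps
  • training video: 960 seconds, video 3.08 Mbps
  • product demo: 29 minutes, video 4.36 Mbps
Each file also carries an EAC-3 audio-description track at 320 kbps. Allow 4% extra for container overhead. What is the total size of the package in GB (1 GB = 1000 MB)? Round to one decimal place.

Audio: 320 kbps = 0.320 Mbps.
podcast episode with video: 2.420 Mbps × 1680 s × 1.04 = 4228.2 Mb
wedding ceremony recording: 11.240 Mbps × 4680 s × 1.04 = 54707.3 Mb
wedding highlight reel: 30.320 Mbps × 960 s × 1.04 = 30271.5 Mb
tutorial video: 4.520 Mbps × 600 s × 1.04 = 2820.5 Mb
training video: 3.400 Mbps × 960 s × 1.04 = 3394.6 Mb
product demo: 4.680 Mbps × 1740 s × 1.04 = 8468.9 Mb
Total: 103891.0 Mb = 12986.4 MB.
= 12.99 GB.

13.0 GB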